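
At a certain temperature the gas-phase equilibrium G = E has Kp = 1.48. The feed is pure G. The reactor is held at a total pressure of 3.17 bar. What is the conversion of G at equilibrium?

Basis: 1 mol G initially; let X = conversion of G. Extent ξ = X.
At extent ξ: n_G = 1 − X; n_E = X.
Since Δν = 0, n_T = 1 throughout.
Mole fractions y_i = n_i/n_T; Kp = p_E / (p_G) with p_i = y_i·P.
Equating to 1.48 and solving on 0 < X < 1: X = 0.597.

X = 0.597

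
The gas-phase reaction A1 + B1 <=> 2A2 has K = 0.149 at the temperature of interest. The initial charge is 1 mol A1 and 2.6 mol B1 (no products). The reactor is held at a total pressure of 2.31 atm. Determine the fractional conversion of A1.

X = 0.255

Take 1 mol A1 as basis and let X be its fractional conversion, so ξ = X.
Mole table: n_A1 = 1 − X; n_B1 = 2.6 − X; n_A2 = 2X.
n_T stays at 3.6 (no change in mole number).
y_i = n_i/n_T, p_i = y_i·P. K = p_A2^2 / (p_A1 p_B1).
Equating to 0.149 and solving on 0 < X < 1: X = 0.255.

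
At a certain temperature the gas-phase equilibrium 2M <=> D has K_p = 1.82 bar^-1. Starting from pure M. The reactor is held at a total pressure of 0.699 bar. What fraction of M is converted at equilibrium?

X = 0.595

Basis: 1 mol M initially; let X = conversion of M. Extent ξ = 0.5X.
Mole table: n_M = 1 − X; n_D = 0.5X.
n_T = Σnᵢ = 1 − 0.5X.
y_i = n_i/n_T, p_i = y_i·P. K_p = p_D / (p_M^2).
Substituting and setting equal to 1.82 bar^-1 gives a polynomial in X; the root in (0,1) is X = 0.595.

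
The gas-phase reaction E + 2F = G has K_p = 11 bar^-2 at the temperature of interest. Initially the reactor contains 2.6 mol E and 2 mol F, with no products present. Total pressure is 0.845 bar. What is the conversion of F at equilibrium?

X = 0.659

Basis: 2 mol F initially; let X = conversion of F. Extent ξ = X.
Species balance: n_E = 2.6 − X; n_F = 2 − 2X; n_G = X.
n_T = Σnᵢ = 4.6 − 2X.
Mole fractions y_i = n_i/n_T; K_p = p_G / (p_E p_F^2) with p_i = y_i·P.
This yields a degree-3 equation in X; solving on (0,1), X = 0.659.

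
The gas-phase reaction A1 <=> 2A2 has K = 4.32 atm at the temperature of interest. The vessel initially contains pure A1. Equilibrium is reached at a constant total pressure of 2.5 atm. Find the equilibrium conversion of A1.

X = 0.549

Basis: 1 mol A1 initially; let X = conversion of A1. Extent ξ = X.
Species balance: n_A1 = 1 − X; n_A2 = 2X.
Total moles n_T = 1 + X.
Mole fractions y_i = n_i/n_T; K = p_A2^2 / (p_A1) with p_i = y_i·P.
Setting this equal to 4.32 atm and taking the physical root (0 < X < 1) gives X = 0.549.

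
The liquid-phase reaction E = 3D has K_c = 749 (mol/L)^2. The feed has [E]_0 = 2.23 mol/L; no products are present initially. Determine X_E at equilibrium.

X = 0.878

Let X = conversion of E; extent ξ = 2.23·X mol/L.
Concentrations: [E] = 2.23 − 2.23X; [D] = 6.69X.
K_c = [D]^3 / ([E]).
This equals 749 at X = 0.878 (the root in 0 < X < 1).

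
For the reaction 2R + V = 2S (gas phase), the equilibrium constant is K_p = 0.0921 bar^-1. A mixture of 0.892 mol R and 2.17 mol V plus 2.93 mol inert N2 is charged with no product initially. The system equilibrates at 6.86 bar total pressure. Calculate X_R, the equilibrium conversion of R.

X = 0.319

Take 0.892 mol R as basis and let X be its fractional conversion, so ξ = 0.446X.
Species balance: n_R = 0.892 − 0.892X; n_V = 2.17 − 0.446X; n_S = 0.892X; n_I = 2.93 (inert).
Summing: n_T = 5.99 − 0.446X.
With p_i = (n_i/n_T)P, K_p = p_S^2 / (p_R^2 p_V).
Equating to 0.0921 bar^-1 and solving on 0 < X < 1: X = 0.319.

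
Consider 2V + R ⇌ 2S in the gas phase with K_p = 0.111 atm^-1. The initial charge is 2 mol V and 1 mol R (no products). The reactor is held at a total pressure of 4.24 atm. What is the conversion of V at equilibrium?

X = 0.263

Take 2 mol V as basis and let X be its fractional conversion, so ξ = X.
At extent ξ: n_V = 2 − 2X; n_R = 1 − X; n_S = 2X.
Summing: n_T = 3 − X.
Mole fractions y_i = n_i/n_T; K_p = p_S^2 / (p_V^2 p_R) with p_i = y_i·P.
This yields a degree-3 equation in X; solving on (0,1), X = 0.263.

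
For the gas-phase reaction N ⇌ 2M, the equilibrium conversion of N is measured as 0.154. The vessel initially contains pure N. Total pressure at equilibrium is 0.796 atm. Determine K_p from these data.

K_p = 0.0773 atm

Take 1 mol N as basis and let X be its fractional conversion, so ξ = X.
Moles: n_N = 1 − X; n_M = 2X.
Summing: n_T = 1 + X.
At X = 0.154: n_N = 0.846, n_M = 0.308, n_T = 1.15.
p_i = (n_i/n_T)·P. K_p = p_M^2 / (p_N) = 0.0773 atm.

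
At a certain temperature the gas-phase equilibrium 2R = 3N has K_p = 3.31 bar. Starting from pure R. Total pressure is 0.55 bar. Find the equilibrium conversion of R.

Basis: 1 mol R initially; let X = conversion of R. Extent ξ = 0.5X.
Moles: n_R = 1 − X; n_N = 1.5X.
Summing: n_T = 1 + 0.5X.
Mole fractions y_i = n_i/n_T; K_p = p_N^3 / (p_R^2) with p_i = y_i·P.
Equating to 3.31 bar and solving on 0 < X < 1: X = 0.655.

X = 0.655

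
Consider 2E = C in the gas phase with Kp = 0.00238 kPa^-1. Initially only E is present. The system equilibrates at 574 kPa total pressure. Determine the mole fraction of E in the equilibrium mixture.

y_E = 0.565

Basis: 1 mol E initially; let X = conversion of E. Extent ξ = 0.5X.
Moles: n_E = 1 − X; n_C = 0.5X.
Summing: n_T = 1 − 0.5X.
y_i = n_i/n_T, p_i = y_i·P. Kp = p_C / (p_E^2).
Equating to 0.00238 kPa^-1 and solving on 0 < X < 1: X = 0.607.
Then n_E = 0.393, n_T = 0.697, so y_E = 0.565.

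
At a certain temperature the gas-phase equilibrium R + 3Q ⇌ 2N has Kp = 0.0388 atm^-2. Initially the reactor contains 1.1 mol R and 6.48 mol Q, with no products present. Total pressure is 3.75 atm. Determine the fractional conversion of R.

X = 0.446

Take 1.1 mol R as basis and let X be its fractional conversion, so ξ = 1.1X.
Mole table: n_R = 1.1 − 1.1X; n_Q = 6.48 − 3.3X; n_N = 2.2X.
Total moles n_T = 7.58 − 2.2X.
With p_i = (n_i/n_T)P, Kp = p_N^2 / (p_R p_Q^3).
This yields a degree-4 equation in X; solving on (0,1), X = 0.446.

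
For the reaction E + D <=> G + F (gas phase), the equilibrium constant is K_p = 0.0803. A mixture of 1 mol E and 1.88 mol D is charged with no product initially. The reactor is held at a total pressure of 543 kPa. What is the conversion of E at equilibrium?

Take 1 mol E as basis and let X be its fractional conversion, so ξ = X.
Moles: n_E = 1 − X; n_D = 1.88 − X; n_G = X; n_F = X.
n_T stays at 2.88 (no change in mole number).
With p_i = (n_i/n_T)P, K_p = p_G p_F / (p_E p_D).
Equating to 0.0803 and solving on 0 < X < 1: X = 0.298.

X = 0.298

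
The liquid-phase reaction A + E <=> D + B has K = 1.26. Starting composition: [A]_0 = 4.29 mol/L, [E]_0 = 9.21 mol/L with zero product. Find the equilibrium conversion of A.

X = 0.716

Let X = conversion of A; extent ξ = 4.29·X mol/L.
Concentrations: [A] = 4.29 − 4.29X; [E] = 9.21 − 4.29X; [D] = 4.29X; [B] = 4.29X.
K = [D] [B] / ([A] [E]).
This equals 1.26 at X = 0.716 (the root in 0 < X < 1).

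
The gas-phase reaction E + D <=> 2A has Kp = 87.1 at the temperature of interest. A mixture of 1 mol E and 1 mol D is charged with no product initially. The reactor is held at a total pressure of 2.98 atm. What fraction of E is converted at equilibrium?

Let X = conversion of E (basis 1 mol E); extent of reaction ξ = X.
At extent ξ: n_E = 1 − X; n_D = 1 − X; n_A = 2X.
n_T stays at 2 (no change in mole number).
Mole fractions y_i = n_i/n_T; Kp = p_A^2 / (p_E p_D) with p_i = y_i·P.
Substituting and setting equal to 87.1 gives a polynomial in X; the root in (0,1) is X = 0.824.

X = 0.824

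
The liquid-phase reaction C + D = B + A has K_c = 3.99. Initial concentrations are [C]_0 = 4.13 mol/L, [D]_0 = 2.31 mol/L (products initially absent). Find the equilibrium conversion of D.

X = 0.824

Let X = conversion of D; extent ξ = 2.31·X mol/L.
Concentrations: [C] = 4.13 − 2.31X; [D] = 2.31 − 2.31X; [B] = 2.31X; [A] = 2.31X.
K_c = [B] [A] / ([C] [D]).
This equals 3.99 at X = 0.824 (the root in 0 < X < 1).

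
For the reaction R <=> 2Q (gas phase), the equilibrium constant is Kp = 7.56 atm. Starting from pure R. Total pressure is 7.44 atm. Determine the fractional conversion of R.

X = 0.450

Take 1 mol R as basis and let X be its fractional conversion, so ξ = X.
Species balance: n_R = 1 − X; n_Q = 2X.
n_T = Σnᵢ = 1 + X.
y_i = n_i/n_T, p_i = y_i·P. Kp = p_Q^2 / (p_R).
Substituting and setting equal to 7.56 atm gives a polynomial in X; the root in (0,1) is X = 0.450.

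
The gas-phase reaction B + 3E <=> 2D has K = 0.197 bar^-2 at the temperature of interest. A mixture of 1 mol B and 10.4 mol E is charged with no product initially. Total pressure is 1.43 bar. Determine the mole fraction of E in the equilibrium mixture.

y_E = 0.851

Let X = conversion of B (basis 1 mol B); extent of reaction ξ = X.
Mole table: n_B = 1 − X; n_E = 10.4 − 3X; n_D = 2X.
Summing: n_T = 11.4 − 2X.
With p_i = (n_i/n_T)P, K = p_D^2 / (p_B p_E^3).
Setting this equal to 0.197 bar^-2 and taking the physical root (0 < X < 1) gives X = 0.541.
Then n_E = 8.78, n_T = 10.3, so y_E = 0.851.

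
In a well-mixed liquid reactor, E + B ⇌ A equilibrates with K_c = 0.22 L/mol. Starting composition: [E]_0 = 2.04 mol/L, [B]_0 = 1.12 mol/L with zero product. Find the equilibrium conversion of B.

Let X = conversion of B; extent ξ = 1.12·X mol/L.
Concentrations: [E] = 2.04 − 1.12X; [B] = 1.12 − 1.12X; [A] = 1.12X.
K_c = [A] / ([E] [B]).
Solving K_c = 0.22 for X ∈ (0,1): X = 0.276.

X = 0.276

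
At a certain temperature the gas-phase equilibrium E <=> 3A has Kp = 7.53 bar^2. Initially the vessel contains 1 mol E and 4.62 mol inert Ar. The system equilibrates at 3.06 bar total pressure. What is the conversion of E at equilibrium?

X = 0.735

Take 1 mol E as basis and let X be its fractional conversion, so ξ = X.
Species balance: n_E = 1 − X; n_A = 3X; n_I = 4.62 (inert).
Summing: n_T = 5.62 + 2X.
With p_i = (n_i/n_T)P, Kp = p_A^3 / (p_E).
Setting this equal to 7.53 bar^2 and taking the physical root (0 < X < 1) gives X = 0.735.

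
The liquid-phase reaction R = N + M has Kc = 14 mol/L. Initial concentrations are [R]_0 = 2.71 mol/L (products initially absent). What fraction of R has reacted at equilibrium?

Let X = conversion of R; extent ξ = 2.71·X mol/L.
Concentrations: [R] = 2.71 − 2.71X; [N] = 2.71X; [M] = 2.71X.
Kc = [N] [M] / ([R]).
Solving Kc = 14 for X ∈ (0,1): X = 0.858.

X = 0.858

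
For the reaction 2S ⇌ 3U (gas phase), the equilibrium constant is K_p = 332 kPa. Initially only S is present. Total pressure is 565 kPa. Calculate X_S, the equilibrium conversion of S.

Basis: 1 mol S initially; let X = conversion of S. Extent ξ = 0.5X.
At extent ξ: n_S = 1 − X; n_U = 1.5X.
n_T = Σnᵢ = 1 + 0.5X.
Mole fractions y_i = n_i/n_T; K_p = p_U^3 / (p_S^2) with p_i = y_i·P.
Setting this equal to 332 kPa and taking the physical root (0 < X < 1) gives X = 0.416.

X = 0.416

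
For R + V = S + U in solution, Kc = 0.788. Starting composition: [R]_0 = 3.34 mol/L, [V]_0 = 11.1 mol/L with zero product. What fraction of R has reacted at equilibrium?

X = 0.735

Let X = conversion of R; extent ξ = 3.34·X mol/L.
Concentrations: [R] = 3.34 − 3.34X; [V] = 11.1 − 3.34X; [S] = 3.34X; [U] = 3.34X.
Kc = [S] [U] / ([R] [V]).
Setting equal to 0.788 and solving for X on (0,1) gives X = 0.735.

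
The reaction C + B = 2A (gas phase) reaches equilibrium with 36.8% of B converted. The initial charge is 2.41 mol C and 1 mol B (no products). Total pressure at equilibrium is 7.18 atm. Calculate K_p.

K_p = 0.42

Basis: 1 mol B initially; let X = conversion of B. Extent ξ = X.
Mole table: n_C = 2.41 − X; n_B = 1 − X; n_A = 2X.
Since Δν = 0, n_T = 3.41 throughout.
At X = 0.368: n_C = 2.04, n_B = 0.632, n_A = 0.736, n_T = 3.41.
p_i = (n_i/n_T)·P. K_p = p_A^2 / (p_C p_B) = 0.42.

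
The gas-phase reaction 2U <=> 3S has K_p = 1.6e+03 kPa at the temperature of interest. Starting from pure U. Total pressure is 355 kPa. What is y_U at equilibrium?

y_U = 0.285

Let X = conversion of U (basis 1 mol U); extent of reaction ξ = 0.5X.
At extent ξ: n_U = 1 − X; n_S = 1.5X.
Total moles n_T = 1 + 0.5X.
Mole fractions y_i = n_i/n_T; K_p = p_S^3 / (p_U^2) with p_i = y_i·P.
This yields a degree-3 equation in X; solving on (0,1), X = 0.626.
Then n_U = 0.374, n_T = 1.31, so y_U = 0.285.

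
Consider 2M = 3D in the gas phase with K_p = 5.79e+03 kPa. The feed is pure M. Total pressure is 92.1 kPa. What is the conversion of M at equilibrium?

Let X = conversion of M (basis 1 mol M); extent of reaction ξ = 0.5X.
Mole table: n_M = 1 − X; n_D = 1.5X.
Total moles n_T = 1 + 0.5X.
Mole fractions y_i = n_i/n_T; K_p = p_D^3 / (p_M^2) with p_i = y_i·P.
Substituting and setting equal to 5.79e+03 kPa gives a polynomial in X; the root in (0,1) is X = 0.848.

X = 0.848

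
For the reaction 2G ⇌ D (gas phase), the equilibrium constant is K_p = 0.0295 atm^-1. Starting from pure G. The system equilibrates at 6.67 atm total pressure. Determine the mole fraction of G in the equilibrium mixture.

Take 1 mol G as basis and let X be its fractional conversion, so ξ = 0.5X.
Moles: n_G = 1 − X; n_D = 0.5X.
Total moles n_T = 1 − 0.5X.
y_i = n_i/n_T, p_i = y_i·P. K_p = p_D / (p_G^2).
Substituting and setting equal to 0.0295 atm^-1 gives a polynomial in X; the root in (0,1) is X = 0.252.
Then n_G = 0.748, n_T = 0.874, so y_G = 0.856.

y_G = 0.856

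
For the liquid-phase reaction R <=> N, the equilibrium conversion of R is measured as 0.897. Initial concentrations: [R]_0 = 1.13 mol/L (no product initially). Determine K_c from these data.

Let X = conversion of R.
Concentrations: [R] = 1.13 − 1.13X; [N] = 1.13X.
At X = 0.897: [R] = 0.116, [N] = 1.01.
K_c = [N] / ([R]) = 8.71.

K_c = 8.71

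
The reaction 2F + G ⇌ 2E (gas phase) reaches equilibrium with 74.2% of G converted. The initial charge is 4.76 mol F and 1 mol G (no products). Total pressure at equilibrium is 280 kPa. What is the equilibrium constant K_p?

K_p = 0.0143 kPa^-1

Basis: 1 mol G initially; let X = conversion of G. Extent ξ = X.
Mole table: n_F = 4.76 − 2X; n_G = 1 − X; n_E = 2X.
Total moles n_T = 5.76 − X.
At X = 0.742: n_F = 3.28, n_G = 0.258, n_E = 1.48, n_T = 5.02.
p_i = (n_i/n_T)·P. K_p = p_E^2 / (p_F^2 p_G) = 0.0143 kPa^-1.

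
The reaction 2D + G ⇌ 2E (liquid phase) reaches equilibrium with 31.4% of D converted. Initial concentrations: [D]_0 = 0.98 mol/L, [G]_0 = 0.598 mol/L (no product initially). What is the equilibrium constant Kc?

Kc = 0.472 L/mol

Let X = conversion of D.
Concentrations: [D] = 0.98 − 0.98X; [G] = 0.598 − 0.49X; [E] = 0.98X.
At X = 0.314: [D] = 0.672, [G] = 0.444, [E] = 0.308.
Kc = [E]^2 / ([D]^2 [G]) = 0.472 L/mol.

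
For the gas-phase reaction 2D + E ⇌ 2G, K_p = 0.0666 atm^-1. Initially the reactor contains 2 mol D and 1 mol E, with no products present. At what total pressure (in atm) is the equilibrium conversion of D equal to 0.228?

Basis: 2 mol D initially; let X = conversion of D. Extent ξ = X.
Mole table: n_D = 2 − 2X; n_E = 1 − X; n_G = 2X.
n_T = Σnᵢ = 3 − X.
K_p = p_G^2 / (p_D^2 p_E) with p_i = (n_i/n_T)·P.
At X = 0.228: the mole-fraction product g(X) = Π y_i^ν_i = 0.3132. Since K_p = g(X)·P^{-1}, P = (g/K_p)^(1/1) = (0.3132/0.0666)^(1/1) = 4.7 atm.

P = 4.7 atm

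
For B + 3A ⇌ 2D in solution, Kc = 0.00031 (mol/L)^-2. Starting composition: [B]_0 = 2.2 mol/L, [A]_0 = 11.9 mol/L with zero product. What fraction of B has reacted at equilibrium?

X = 0.187

Let X = conversion of B; extent ξ = 2.2·X mol/L.
Concentrations: [B] = 2.2 − 2.2X; [A] = 11.9 − 6.6X; [D] = 4.4X.
Kc = [D]^2 / ([B] [A]^3).
Solving Kc = 0.00031 for X ∈ (0,1): X = 0.187.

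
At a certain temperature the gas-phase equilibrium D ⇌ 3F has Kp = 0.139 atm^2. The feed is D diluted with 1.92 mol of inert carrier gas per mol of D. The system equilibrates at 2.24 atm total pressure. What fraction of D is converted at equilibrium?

X = 0.208

Let X = conversion of D (basis 1 mol D); extent of reaction ξ = X.
Species balance: n_D = 1 − X; n_F = 3X; n_I = 1.92 (inert).
n_T = Σnᵢ = 2.92 + 2X.
With p_i = (n_i/n_T)P, Kp = p_F^3 / (p_D).
Equating to 0.139 atm^2 and solving on 0 < X < 1: X = 0.208.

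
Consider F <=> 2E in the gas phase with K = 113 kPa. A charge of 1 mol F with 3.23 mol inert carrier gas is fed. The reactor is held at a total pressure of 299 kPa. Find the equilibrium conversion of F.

Take 1 mol F as basis and let X be its fractional conversion, so ξ = X.
Species balance: n_F = 1 − X; n_E = 2X; n_I = 3.23 (inert).
Summing: n_T = 4.23 + X.
With p_i = (n_i/n_T)P, K = p_E^2 / (p_F).
Substituting and setting equal to 113 kPa gives a polynomial in X; the root in (0,1) is X = 0.481.

X = 0.481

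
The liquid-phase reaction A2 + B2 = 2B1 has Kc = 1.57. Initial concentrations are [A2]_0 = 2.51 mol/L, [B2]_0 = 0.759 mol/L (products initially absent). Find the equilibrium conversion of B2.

X = 0.627

Let X = conversion of B2; extent ξ = 0.759·X mol/L.
Concentrations: [A2] = 2.51 − 0.759X; [B2] = 0.759 − 0.759X; [B1] = 1.52X.
Kc = [B1]^2 / ([A2] [B2]).
This equals 1.57 at X = 0.627 (the root in 0 < X < 1).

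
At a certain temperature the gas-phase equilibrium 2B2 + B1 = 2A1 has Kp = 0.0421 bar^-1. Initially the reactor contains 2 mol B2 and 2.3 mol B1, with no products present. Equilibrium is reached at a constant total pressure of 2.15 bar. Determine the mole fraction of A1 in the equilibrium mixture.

y_A1 = 0.086

Take 2 mol B2 as basis and let X be its fractional conversion, so ξ = X.
Mole table: n_B2 = 2 − 2X; n_B1 = 2.3 − X; n_A1 = 2X.
n_T = Σnᵢ = 4.3 − X.
y_i = n_i/n_T, p_i = y_i·P. Kp = p_A1^2 / (p_B2^2 p_B1).
Substituting and setting equal to 0.0421 bar^-1 gives a polynomial in X; the root in (0,1) is X = 0.178.
Then n_A1 = 0.355, n_T = 4.12, so y_A1 = 0.086.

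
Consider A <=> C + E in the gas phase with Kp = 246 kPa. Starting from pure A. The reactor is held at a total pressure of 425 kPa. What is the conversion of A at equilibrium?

X = 0.605

Let X = conversion of A (basis 1 mol A); extent of reaction ξ = X.
At extent ξ: n_A = 1 − X; n_C = X; n_E = X.
Summing: n_T = 1 + X.
Mole fractions y_i = n_i/n_T; Kp = p_C p_E / (p_A) with p_i = y_i·P.
Setting this equal to 246 kPa and taking the physical root (0 < X < 1) gives X = 0.605.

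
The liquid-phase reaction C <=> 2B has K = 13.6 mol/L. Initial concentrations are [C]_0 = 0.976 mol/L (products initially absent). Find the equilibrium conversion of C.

X = 0.811

Let X = conversion of C; extent ξ = 0.976·X mol/L.
Concentrations: [C] = 0.976 − 0.976X; [B] = 1.95X.
K = [B]^2 / ([C]).
This equals 13.6 at X = 0.811 (the root in 0 < X < 1).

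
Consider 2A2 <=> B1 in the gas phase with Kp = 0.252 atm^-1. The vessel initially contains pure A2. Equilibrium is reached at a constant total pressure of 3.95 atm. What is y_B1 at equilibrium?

Basis: 1 mol A2 initially; let X = conversion of A2. Extent ξ = 0.5X.
Moles: n_A2 = 1 − X; n_B1 = 0.5X.
n_T = Σnᵢ = 1 − 0.5X.
y_i = n_i/n_T, p_i = y_i·P. Kp = p_B1 / (p_A2^2).
Substituting and setting equal to 0.252 atm^-1 gives a polynomial in X; the root in (0,1) is X = 0.552.
Then n_B1 = 0.276, n_T = 0.724, so y_B1 = 0.381.

y_B1 = 0.381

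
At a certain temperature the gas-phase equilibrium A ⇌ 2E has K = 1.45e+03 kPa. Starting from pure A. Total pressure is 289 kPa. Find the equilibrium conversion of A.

X = 0.746

Take 1 mol A as basis and let X be its fractional conversion, so ξ = X.
Moles: n_A = 1 − X; n_E = 2X.
n_T = Σnᵢ = 1 + X.
y_i = n_i/n_T, p_i = y_i·P. K = p_E^2 / (p_A).
This yields a degree-2 equation in X; solving on (0,1), X = 0.746.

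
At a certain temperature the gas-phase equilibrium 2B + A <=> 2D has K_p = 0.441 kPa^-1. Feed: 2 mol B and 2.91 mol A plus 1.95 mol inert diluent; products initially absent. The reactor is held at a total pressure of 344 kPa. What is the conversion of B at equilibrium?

Let X = conversion of B (basis 2 mol B); extent of reaction ξ = X.
At extent ξ: n_B = 2 − 2X; n_A = 2.91 − X; n_D = 2X; n_I = 1.95 (inert).
Summing: n_T = 6.86 − X.
With p_i = (n_i/n_T)P, K_p = p_D^2 / (p_B^2 p_A).
Setting this equal to 0.441 kPa^-1 and taking the physical root (0 < X < 1) gives X = 0.878.

X = 0.878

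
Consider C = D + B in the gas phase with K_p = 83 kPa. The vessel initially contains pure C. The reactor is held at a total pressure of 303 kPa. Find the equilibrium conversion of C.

X = 0.464

Basis: 1 mol C initially; let X = conversion of C. Extent ξ = X.
At extent ξ: n_C = 1 − X; n_D = X; n_B = X.
Summing: n_T = 1 + X.
Mole fractions y_i = n_i/n_T; K_p = p_D p_B / (p_C) with p_i = y_i·P.
Substituting and setting equal to 83 kPa gives a polynomial in X; the root in (0,1) is X = 0.464.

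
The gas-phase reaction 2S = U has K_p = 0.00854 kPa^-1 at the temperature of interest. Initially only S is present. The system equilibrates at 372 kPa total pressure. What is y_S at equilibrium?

y_S = 0.425

Let X = conversion of S (basis 1 mol S); extent of reaction ξ = 0.5X.
At extent ξ: n_S = 1 − X; n_U = 0.5X.
Total moles n_T = 1 − 0.5X.
With p_i = (n_i/n_T)P, K_p = p_U / (p_S^2).
Setting this equal to 0.00854 kPa^-1 and taking the physical root (0 < X < 1) gives X = 0.730.
Then n_S = 0.27, n_T = 0.635, so y_S = 0.425.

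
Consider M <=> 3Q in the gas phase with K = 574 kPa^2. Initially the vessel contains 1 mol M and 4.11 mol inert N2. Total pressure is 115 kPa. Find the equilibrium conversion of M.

Basis: 1 mol M initially; let X = conversion of M. Extent ξ = X.
Species balance: n_M = 1 − X; n_Q = 3X; n_I = 4.11 (inert).
Total moles n_T = 5.11 + 2X.
With p_i = (n_i/n_T)P, K = p_Q^3 / (p_M).
Equating to 574 kPa^2 and solving on 0 < X < 1: X = 0.330.

X = 0.330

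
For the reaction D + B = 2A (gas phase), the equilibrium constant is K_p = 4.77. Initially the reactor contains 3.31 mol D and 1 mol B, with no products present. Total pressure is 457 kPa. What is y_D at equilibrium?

Take 1 mol B as basis and let X be its fractional conversion, so ξ = X.
Species balance: n_D = 3.31 − X; n_B = 1 − X; n_A = 2X.
n_T stays at 4.31 (no change in mole number).
With p_i = (n_i/n_T)P, K_p = p_A^2 / (p_D p_B).
Equating to 4.77 and solving on 0 < X < 1: X = 0.791.
Then n_D = 2.52, n_T = 4.31, so y_D = 0.584.

y_D = 0.584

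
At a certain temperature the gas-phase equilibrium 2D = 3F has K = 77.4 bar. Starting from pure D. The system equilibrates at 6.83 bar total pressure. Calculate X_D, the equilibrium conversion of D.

X = 0.716

Let X = conversion of D (basis 1 mol D); extent of reaction ξ = 0.5X.
Moles: n_D = 1 − X; n_F = 1.5X.
Total moles n_T = 1 + 0.5X.
With p_i = (n_i/n_T)P, K = p_F^3 / (p_D^2).
Setting this equal to 77.4 bar and taking the physical root (0 < X < 1) gives X = 0.716.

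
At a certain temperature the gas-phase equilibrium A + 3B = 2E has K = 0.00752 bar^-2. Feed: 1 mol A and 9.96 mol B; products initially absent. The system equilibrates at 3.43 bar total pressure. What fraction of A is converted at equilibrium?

X = 0.321

Take 1 mol A as basis and let X be its fractional conversion, so ξ = X.
Mole table: n_A = 1 − X; n_B = 9.96 − 3X; n_E = 2X.
n_T = Σnᵢ = 11 − 2X.
With p_i = (n_i/n_T)P, K = p_E^2 / (p_A p_B^3).
This yields a degree-4 equation in X; solving on (0,1), X = 0.321.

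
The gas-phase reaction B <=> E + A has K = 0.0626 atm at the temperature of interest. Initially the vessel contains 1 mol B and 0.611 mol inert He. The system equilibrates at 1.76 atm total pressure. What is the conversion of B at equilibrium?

X = 0.225

Take 1 mol B as basis and let X be its fractional conversion, so ξ = X.
Mole table: n_B = 1 − X; n_E = X; n_A = X; n_I = 0.611 (inert).
Total moles n_T = 1.61 + X.
With p_i = (n_i/n_T)P, K = p_E p_A / (p_B).
Setting this equal to 0.0626 atm and taking the physical root (0 < X < 1) gives X = 0.225.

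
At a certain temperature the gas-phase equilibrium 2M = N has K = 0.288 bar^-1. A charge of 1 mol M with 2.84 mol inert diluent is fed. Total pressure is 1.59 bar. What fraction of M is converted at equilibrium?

Take 1 mol M as basis and let X be its fractional conversion, so ξ = 0.5X.
Species balance: n_M = 1 − X; n_N = 0.5X; n_I = 2.84 (inert).
Total moles n_T = 3.84 − 0.5X.
Mole fractions y_i = n_i/n_T; K = p_N / (p_M^2) with p_i = y_i·P.
Substituting and setting equal to 0.288 bar^-1 gives a polynomial in X; the root in (0,1) is X = 0.169.

X = 0.169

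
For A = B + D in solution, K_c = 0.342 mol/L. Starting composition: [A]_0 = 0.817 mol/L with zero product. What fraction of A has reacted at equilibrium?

X = 0.471

Let X = conversion of A; extent ξ = 0.817·X mol/L.
Concentrations: [A] = 0.817 − 0.817X; [B] = 0.817X; [D] = 0.817X.
K_c = [B] [D] / ([A]).
Setting equal to 0.342 and solving for X on (0,1) gives X = 0.471.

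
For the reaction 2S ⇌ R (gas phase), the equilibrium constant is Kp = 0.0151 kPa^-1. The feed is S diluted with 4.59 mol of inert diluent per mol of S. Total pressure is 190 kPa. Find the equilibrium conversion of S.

Let X = conversion of S (basis 1 mol S); extent of reaction ξ = 0.5X.
Moles: n_S = 1 − X; n_R = 0.5X; n_I = 4.59 (inert).
Total moles n_T = 5.59 − 0.5X.
Mole fractions y_i = n_i/n_T; Kp = p_R / (p_S^2) with p_i = y_i·P.
Setting this equal to 0.0151 kPa^-1 and taking the physical root (0 < X < 1) gives X = 0.393.

X = 0.393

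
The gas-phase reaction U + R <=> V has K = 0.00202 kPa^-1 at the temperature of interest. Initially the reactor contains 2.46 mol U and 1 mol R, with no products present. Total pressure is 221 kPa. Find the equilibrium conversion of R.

Let X = conversion of R (basis 1 mol R); extent of reaction ξ = X.
Moles: n_U = 2.46 − X; n_R = 1 − X; n_V = X.
n_T = Σnᵢ = 3.46 − X.
Mole fractions y_i = n_i/n_T; K = p_V / (p_U p_R) with p_i = y_i·P.
Equating to 0.00202 kPa^-1 and solving on 0 < X < 1: X = 0.235.

X = 0.235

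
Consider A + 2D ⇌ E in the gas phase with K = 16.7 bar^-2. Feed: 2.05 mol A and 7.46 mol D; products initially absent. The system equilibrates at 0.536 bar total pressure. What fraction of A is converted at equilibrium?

Basis: 2.05 mol A initially; let X = conversion of A. Extent ξ = 2.05X.
Species balance: n_A = 2.05 − 2.05X; n_D = 7.46 − 4.1X; n_E = 2.05X.
Total moles n_T = 9.51 − 4.1X.
y_i = n_i/n_T, p_i = y_i·P. K = p_E / (p_A p_D^2).
Equating to 16.7 bar^-2 and solving on 0 < X < 1: X = 0.697.

X = 0.697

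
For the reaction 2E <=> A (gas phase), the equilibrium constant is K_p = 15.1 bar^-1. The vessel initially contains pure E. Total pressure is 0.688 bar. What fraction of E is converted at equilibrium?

Basis: 1 mol E initially; let X = conversion of E. Extent ξ = 0.5X.
Mole table: n_E = 1 − X; n_A = 0.5X.
Summing: n_T = 1 − 0.5X.
y_i = n_i/n_T, p_i = y_i·P. K_p = p_A / (p_E^2).
Equating to 15.1 bar^-1 and solving on 0 < X < 1: X = 0.847.

X = 0.847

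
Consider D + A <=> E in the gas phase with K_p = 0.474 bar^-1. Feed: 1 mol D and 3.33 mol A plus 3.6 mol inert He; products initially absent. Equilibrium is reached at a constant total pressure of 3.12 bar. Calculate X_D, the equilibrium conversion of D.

Let X = conversion of D (basis 1 mol D); extent of reaction ξ = X.
Mole table: n_D = 1 − X; n_A = 3.33 − X; n_E = X; n_I = 3.6 (inert).
n_T = Σnᵢ = 7.93 − X.
With p_i = (n_i/n_T)P, K_p = p_E / (p_D p_A).
Substituting and setting equal to 0.474 bar^-1 gives a polynomial in X; the root in (0,1) is X = 0.367.

X = 0.367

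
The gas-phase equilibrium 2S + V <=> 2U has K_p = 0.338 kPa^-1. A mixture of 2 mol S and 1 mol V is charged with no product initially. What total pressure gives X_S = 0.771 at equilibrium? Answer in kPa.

P = 326 kPa

Let X = conversion of S (basis 2 mol S); extent of reaction ξ = X.
Species balance: n_S = 2 − 2X; n_V = 1 − X; n_U = 2X.
n_T = Σnᵢ = 3 − X.
K_p = p_U^2 / (p_S^2 p_V) with p_i = (n_i/n_T)·P.
At X = 0.771: the mole-fraction product g(X) = Π y_i^ν_i = 110.3. Since K_p = g(X)·P^{-1}, P = (g/K_p)^(1/1) = (110.3/0.338)^(1/1) = 326 kPa.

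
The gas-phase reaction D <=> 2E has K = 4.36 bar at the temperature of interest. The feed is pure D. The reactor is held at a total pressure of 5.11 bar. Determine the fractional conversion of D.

Let X = conversion of D (basis 1 mol D); extent of reaction ξ = X.
At extent ξ: n_D = 1 − X; n_E = 2X.
Summing: n_T = 1 + X.
With p_i = (n_i/n_T)P, K = p_E^2 / (p_D).
Substituting and setting equal to 4.36 bar gives a polynomial in X; the root in (0,1) is X = 0.419.

X = 0.419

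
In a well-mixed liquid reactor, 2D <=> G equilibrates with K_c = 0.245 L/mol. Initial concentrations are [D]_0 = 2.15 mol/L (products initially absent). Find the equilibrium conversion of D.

X = 0.391

Let X = conversion of D; extent ξ = 2.15X/2 mol/L.
Concentrations: [D] = 2.15 − 2.15X; [G] = 1.07X.
K_c = [G] / ([D]^2).
Setting equal to 0.245 and solving for X on (0,1) gives X = 0.391.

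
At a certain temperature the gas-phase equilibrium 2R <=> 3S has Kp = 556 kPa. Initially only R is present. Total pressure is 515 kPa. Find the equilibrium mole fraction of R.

y_R = 0.422

Basis: 1 mol R initially; let X = conversion of R. Extent ξ = 0.5X.
Species balance: n_R = 1 − X; n_S = 1.5X.
Total moles n_T = 1 + 0.5X.
y_i = n_i/n_T, p_i = y_i·P. Kp = p_S^3 / (p_R^2).
This yields a degree-3 equation in X; solving on (0,1), X = 0.477.
Then n_R = 0.523, n_T = 1.24, so y_R = 0.422.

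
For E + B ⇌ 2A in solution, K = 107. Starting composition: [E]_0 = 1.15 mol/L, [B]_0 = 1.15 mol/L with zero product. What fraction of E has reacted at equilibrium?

X = 0.838

Let X = conversion of E; extent ξ = 1.15·X mol/L.
Concentrations: [E] = 1.15 − 1.15X; [B] = 1.15 − 1.15X; [A] = 2.3X.
K = [A]^2 / ([E] [B]).
Setting equal to 107 and solving for X on (0,1) gives X = 0.838.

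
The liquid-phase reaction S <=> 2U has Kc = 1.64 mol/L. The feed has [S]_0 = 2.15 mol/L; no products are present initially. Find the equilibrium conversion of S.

X = 0.352

Let X = conversion of S; extent ξ = 2.15·X mol/L.
Concentrations: [S] = 2.15 − 2.15X; [U] = 4.3X.
Kc = [U]^2 / ([S]).
Solving Kc = 1.64 for X ∈ (0,1): X = 0.352.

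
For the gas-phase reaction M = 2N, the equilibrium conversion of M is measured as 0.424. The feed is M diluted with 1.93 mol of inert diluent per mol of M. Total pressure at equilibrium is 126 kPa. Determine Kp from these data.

Kp = 46.9 kPa

Let X = conversion of M (basis 1 mol M); extent of reaction ξ = X.
Moles: n_M = 1 − X; n_N = 2X; n_I = 1.93 (inert).
n_T = Σnᵢ = 2.93 + X.
At X = 0.424: n_M = 0.576, n_N = 0.848, n_T = 3.35.
p_i = (n_i/n_T)·P. Kp = p_N^2 / (p_M) = 46.9 kPa.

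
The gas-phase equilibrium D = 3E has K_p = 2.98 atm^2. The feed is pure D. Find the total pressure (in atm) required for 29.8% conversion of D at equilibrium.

Let X = conversion of D (basis 1 mol D); extent of reaction ξ = X.
Moles: n_D = 1 − X; n_E = 3X.
Summing: n_T = 1 + 2X.
K_p = p_E^3 / (p_D) with p_i = (n_i/n_T)·P.
At X = 0.298: the mole-fraction product g(X) = Π y_i^ν_i = 0.3996. Since K_p = g(X)·P^{2}, P = (K_p/g)^(1/2) = (2.98/0.3996)^(1/2) = 2.73 atm.

P = 2.73 atm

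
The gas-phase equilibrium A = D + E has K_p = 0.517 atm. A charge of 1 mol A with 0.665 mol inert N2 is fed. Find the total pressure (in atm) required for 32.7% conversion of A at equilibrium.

P = 6.48 atm

Let X = conversion of A (basis 1 mol A); extent of reaction ξ = X.
At extent ξ: n_A = 1 − X; n_D = X; n_E = X; n_I = 0.665 (inert).
n_T = Σnᵢ = 1.67 + X.
K_p = p_D p_E / (p_A) with p_i = (n_i/n_T)·P.
At X = 0.327: the mole-fraction product g(X) = Π y_i^ν_i = 0.07976. Since K_p = g(X)·P^{1}, P = (K_p/g)^(1/1) = (0.517/0.07976)^(1/1) = 6.48 atm.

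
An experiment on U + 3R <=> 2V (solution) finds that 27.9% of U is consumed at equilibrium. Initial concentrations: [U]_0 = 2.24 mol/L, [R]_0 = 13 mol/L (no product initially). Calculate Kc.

Let X = conversion of U.
Concentrations: [U] = 2.24 − 2.24X; [R] = 13 − 6.72X; [V] = 4.48X.
At X = 0.279: [U] = 1.62, [R] = 11.1, [V] = 1.25.
Kc = [V]^2 / ([U] [R]^3) = 0.000703 (mol/L)^-2.

Kc = 0.000703 (mol/L)^-2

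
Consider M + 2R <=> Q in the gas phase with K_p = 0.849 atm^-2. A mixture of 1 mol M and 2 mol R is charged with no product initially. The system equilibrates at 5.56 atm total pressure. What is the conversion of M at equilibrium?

X = 0.747

Basis: 1 mol M initially; let X = conversion of M. Extent ξ = X.
Species balance: n_M = 1 − X; n_R = 2 − 2X; n_Q = X.
n_T = Σnᵢ = 3 − 2X.
Mole fractions y_i = n_i/n_T; K_p = p_Q / (p_M p_R^2) with p_i = y_i·P.
Setting this equal to 0.849 atm^-2 and taking the physical root (0 < X < 1) gives X = 0.747.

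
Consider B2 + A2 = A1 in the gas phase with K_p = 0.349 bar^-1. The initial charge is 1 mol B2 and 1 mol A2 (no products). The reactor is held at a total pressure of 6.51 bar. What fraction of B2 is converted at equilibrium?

Take 1 mol B2 as basis and let X be its fractional conversion, so ξ = X.
Mole table: n_B2 = 1 − X; n_A2 = 1 − X; n_A1 = X.
Total moles n_T = 2 − X.
With p_i = (n_i/n_T)P, K_p = p_A1 / (p_B2 p_A2).
Equating to 0.349 bar^-1 and solving on 0 < X < 1: X = 0.447.

X = 0.447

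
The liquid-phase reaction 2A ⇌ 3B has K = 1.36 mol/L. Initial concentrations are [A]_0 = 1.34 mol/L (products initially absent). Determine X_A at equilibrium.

X = 0.450

Let X = conversion of A; extent ξ = 1.34X/2 mol/L.
Concentrations: [A] = 1.34 − 1.34X; [B] = 2.01X.
K = [B]^3 / ([A]^2).
Solving K = 1.36 for X ∈ (0,1): X = 0.450.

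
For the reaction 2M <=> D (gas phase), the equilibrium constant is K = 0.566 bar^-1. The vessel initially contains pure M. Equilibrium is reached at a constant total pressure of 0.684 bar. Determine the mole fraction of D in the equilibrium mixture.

Take 1 mol M as basis and let X be its fractional conversion, so ξ = 0.5X.
Mole table: n_M = 1 − X; n_D = 0.5X.
Summing: n_T = 1 − 0.5X.
With p_i = (n_i/n_T)P, K = p_D / (p_M^2).
This yields a degree-2 equation in X; solving on (0,1), X = 0.374.
Then n_D = 0.187, n_T = 0.813, so y_D = 0.230.

y_D = 0.230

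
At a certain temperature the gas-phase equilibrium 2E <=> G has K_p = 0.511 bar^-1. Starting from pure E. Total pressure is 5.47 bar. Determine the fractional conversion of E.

X = 0.713

Basis: 1 mol E initially; let X = conversion of E. Extent ξ = 0.5X.
Mole table: n_E = 1 − X; n_G = 0.5X.
Total moles n_T = 1 − 0.5X.
Mole fractions y_i = n_i/n_T; K_p = p_G / (p_E^2) with p_i = y_i·P.
Substituting and setting equal to 0.511 bar^-1 gives a polynomial in X; the root in (0,1) is X = 0.713.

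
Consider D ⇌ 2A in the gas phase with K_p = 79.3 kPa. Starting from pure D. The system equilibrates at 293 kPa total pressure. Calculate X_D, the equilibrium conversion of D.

Let X = conversion of D (basis 1 mol D); extent of reaction ξ = X.
Moles: n_D = 1 − X; n_A = 2X.
Summing: n_T = 1 + X.
y_i = n_i/n_T, p_i = y_i·P. K_p = p_A^2 / (p_D).
Substituting and setting equal to 79.3 kPa gives a polynomial in X; the root in (0,1) is X = 0.252.

X = 0.252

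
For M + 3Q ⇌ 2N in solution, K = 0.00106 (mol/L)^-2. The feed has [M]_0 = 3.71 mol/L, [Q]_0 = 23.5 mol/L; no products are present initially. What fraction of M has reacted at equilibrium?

X = 0.476

Let X = conversion of M; extent ξ = 3.71·X mol/L.
Concentrations: [M] = 3.71 − 3.71X; [Q] = 23.5 − 11.1X; [N] = 7.42X.
K = [N]^2 / ([M] [Q]^3).
This equals 0.00106 at X = 0.476 (the root in 0 < X < 1).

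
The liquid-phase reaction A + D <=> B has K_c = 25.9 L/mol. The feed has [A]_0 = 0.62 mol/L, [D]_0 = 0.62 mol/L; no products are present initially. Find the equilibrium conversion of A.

X = 0.780

Let X = conversion of A; extent ξ = 0.62·X mol/L.
Concentrations: [A] = 0.62 − 0.62X; [D] = 0.62 − 0.62X; [B] = 0.62X.
K_c = [B] / ([A] [D]).
Equating to 25.9 L/mol: the physical root is X = 0.780.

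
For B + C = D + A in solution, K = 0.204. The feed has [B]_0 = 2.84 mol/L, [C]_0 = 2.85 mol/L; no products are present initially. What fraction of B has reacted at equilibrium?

Let X = conversion of B; extent ξ = 2.84·X mol/L.
Concentrations: [B] = 2.84 − 2.84X; [C] = 2.85 − 2.84X; [D] = 2.84X; [A] = 2.84X.
K = [D] [A] / ([B] [C]).
Solving K = 0.204 for X ∈ (0,1): X = 0.312.

X = 0.312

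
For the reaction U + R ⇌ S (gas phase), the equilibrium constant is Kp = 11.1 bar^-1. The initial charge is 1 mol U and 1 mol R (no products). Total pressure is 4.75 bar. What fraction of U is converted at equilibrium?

Let X = conversion of U (basis 1 mol U); extent of reaction ξ = X.
Mole table: n_U = 1 − X; n_R = 1 − X; n_S = X.
Total moles n_T = 2 − X.
y_i = n_i/n_T, p_i = y_i·P. Kp = p_S / (p_U p_R).
This yields a degree-2 equation in X; solving on (0,1), X = 0.864.

X = 0.864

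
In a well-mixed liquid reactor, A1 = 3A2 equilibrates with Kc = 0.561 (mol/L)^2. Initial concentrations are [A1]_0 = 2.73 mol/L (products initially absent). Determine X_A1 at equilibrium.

Let X = conversion of A1; extent ξ = 2.73·X mol/L.
Concentrations: [A1] = 2.73 − 2.73X; [A2] = 8.19X.
Kc = [A2]^3 / ([A1]).
This equals 0.561 at X = 0.134 (the root in 0 < X < 1).

X = 0.134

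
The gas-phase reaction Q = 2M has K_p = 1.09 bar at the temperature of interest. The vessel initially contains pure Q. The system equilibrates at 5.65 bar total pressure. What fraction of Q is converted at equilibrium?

X = 0.215

Basis: 1 mol Q initially; let X = conversion of Q. Extent ξ = X.
Mole table: n_Q = 1 − X; n_M = 2X.
n_T = Σnᵢ = 1 + X.
y_i = n_i/n_T, p_i = y_i·P. K_p = p_M^2 / (p_Q).
Substituting and setting equal to 1.09 bar gives a polynomial in X; the root in (0,1) is X = 0.215.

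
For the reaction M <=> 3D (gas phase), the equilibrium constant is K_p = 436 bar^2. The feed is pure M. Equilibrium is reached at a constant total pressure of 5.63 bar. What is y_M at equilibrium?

y_M = 0.060

Take 1 mol M as basis and let X be its fractional conversion, so ξ = X.
At extent ξ: n_M = 1 − X; n_D = 3X.
n_T = Σnᵢ = 1 + 2X.
Mole fractions y_i = n_i/n_T; K_p = p_D^3 / (p_M) with p_i = y_i·P.
This yields a degree-3 equation in X; solving on (0,1), X = 0.839.
Then n_M = 0.161, n_T = 2.68, so y_M = 0.060.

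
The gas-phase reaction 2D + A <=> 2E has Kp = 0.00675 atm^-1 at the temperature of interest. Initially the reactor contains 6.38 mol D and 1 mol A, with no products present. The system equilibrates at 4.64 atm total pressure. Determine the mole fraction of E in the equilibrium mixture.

y_E = 0.050

Basis: 1 mol A initially; let X = conversion of A. Extent ξ = X.
Moles: n_D = 6.38 − 2X; n_A = 1 − X; n_E = 2X.
Summing: n_T = 7.38 − X.
With p_i = (n_i/n_T)P, Kp = p_E^2 / (p_D^2 p_A).
Setting this equal to 0.00675 atm^-1 and taking the physical root (0 < X < 1) gives X = 0.180.
Then n_E = 0.36, n_T = 7.2, so y_E = 0.050.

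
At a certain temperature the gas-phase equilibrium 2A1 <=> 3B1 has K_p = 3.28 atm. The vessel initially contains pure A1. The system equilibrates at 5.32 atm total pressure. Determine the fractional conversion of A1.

Take 1 mol A1 as basis and let X be its fractional conversion, so ξ = 0.5X.
Moles: n_A1 = 1 − X; n_B1 = 1.5X.
n_T = Σnᵢ = 1 + 0.5X.
y_i = n_i/n_T, p_i = y_i·P. K_p = p_B1^3 / (p_A1^2).
Substituting and setting equal to 3.28 atm gives a polynomial in X; the root in (0,1) is X = 0.420.

X = 0.420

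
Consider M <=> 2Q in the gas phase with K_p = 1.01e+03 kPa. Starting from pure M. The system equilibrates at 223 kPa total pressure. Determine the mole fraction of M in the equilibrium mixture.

y_M = 0.157

Basis: 1 mol M initially; let X = conversion of M. Extent ξ = X.
Moles: n_M = 1 − X; n_Q = 2X.
Total moles n_T = 1 + X.
Mole fractions y_i = n_i/n_T; K_p = p_Q^2 / (p_M) with p_i = y_i·P.
Substituting and setting equal to 1.01e+03 kPa gives a polynomial in X; the root in (0,1) is X = 0.729.
Then n_M = 0.271, n_T = 1.73, so y_M = 0.157.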